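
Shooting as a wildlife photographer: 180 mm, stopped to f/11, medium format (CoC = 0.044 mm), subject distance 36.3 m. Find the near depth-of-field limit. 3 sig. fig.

Hyperfocal distance H = f²/(N·c) + f = 180²/(11 × 0.044) + 180 = 32400/0.484 + 180 ≈ 67122.1 mm ≈ 67.12 m.
Near limit Dn = s·(H − f)/(H + s − 2f) = 36300 × (67122.1 − 180) / (67122.1 + 36300 − 2 × 180) = 36300 × 66942.1 / 103062.1 ≈ 23578 mm ≈ 23.6 m.

23.6 m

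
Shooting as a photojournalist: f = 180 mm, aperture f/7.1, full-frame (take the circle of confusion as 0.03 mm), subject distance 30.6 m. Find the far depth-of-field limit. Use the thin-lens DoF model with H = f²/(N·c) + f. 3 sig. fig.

38.2 m

Hyperfocal distance H = f²/(N·c) + f = 180²/(7.1 × 0.03) + 180 = 32400/0.213 + 180 ≈ 152292.7 mm ≈ 152.3 m.
Far limit Df = s·(H − f)/(H − s) = 30600 × (152292.7 − 180) / (152292.7 − 30600) = 30600 × 152112.7 / 121692.7 ≈ 38249 mm ≈ 38.2 m.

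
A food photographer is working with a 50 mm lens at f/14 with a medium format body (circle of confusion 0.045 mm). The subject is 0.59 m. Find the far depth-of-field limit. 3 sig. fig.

0.683 m

Hyperfocal distance H = f²/(N·c) + f = 50²/(14 × 0.045) + 50 = 2500/0.63 + 50 ≈ 4018.3 mm ≈ 4.018 m.
Far limit Df = s·(H − f)/(H − s) = 590 × (4018.3 − 50) / (4018.3 − 590) = 590 × 3968.3 / 3428.3 ≈ 682.93 mm ≈ 0.683 m.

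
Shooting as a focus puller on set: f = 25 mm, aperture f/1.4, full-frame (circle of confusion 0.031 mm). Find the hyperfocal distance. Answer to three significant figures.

Hyperfocal distance H = f²/(N·c) + f = 25²/(1.4 × 0.031) + 25 = 625/0.0434 + 25 ≈ 14425.9 mm ≈ 14.4 m.

14.4 m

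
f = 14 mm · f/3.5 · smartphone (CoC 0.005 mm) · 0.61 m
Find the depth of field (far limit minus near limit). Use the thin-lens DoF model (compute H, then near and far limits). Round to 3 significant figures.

Hyperfocal distance H = f²/(N·c) + f = 14²/(3.5 × 0.005) + 14 = 196/0.0175 + 14 ≈ 11214.0 mm ≈ 11.21 m.
Near limit Dn = s·(H − f)/(H + s − 2f) = 610 × (11214.0 − 14) / (11214.0 + 610 − 2 × 14) = 610 × 11200.0 / 11796.0 ≈ 579.179 mm.
Far limit Df = s·(H − f)/(H − s) = 610 × (11214.0 − 14) / (11214.0 − 610) = 610 × 11200.0 / 10604.0 ≈ 644.285 mm.
Depth of field = Df − Dn = 644.285 − 579.179 ≈ 65.106 mm.

65.1 mm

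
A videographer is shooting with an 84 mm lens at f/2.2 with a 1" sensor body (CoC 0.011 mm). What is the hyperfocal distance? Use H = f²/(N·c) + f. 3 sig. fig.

292 m

Hyperfocal distance H = f²/(N·c) + f = 84²/(2.2 × 0.011) + 84 = 7056/0.0242 + 84 ≈ 291654.2 mm ≈ 292 m.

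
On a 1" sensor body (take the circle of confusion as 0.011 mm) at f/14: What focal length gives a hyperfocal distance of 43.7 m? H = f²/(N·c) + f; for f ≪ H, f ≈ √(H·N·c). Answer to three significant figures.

From H = f²/(N·c) + f, with f ≪ H: f ≈ √(H·N·c) = √(43700 × 14 × 0.011) = √6729.8 ≈ 82.04 mm.
The +f correction barely moves this — solving exactly, f² + N·c·f − N·c·H = 0 ⇒ f = (−N·c + √((N·c)² + 4·N·c·H))/2 = (−0.154 + √26919)/2 ≈ 81.958 mm, so f ≈ 82.0 mm.

82.0 mm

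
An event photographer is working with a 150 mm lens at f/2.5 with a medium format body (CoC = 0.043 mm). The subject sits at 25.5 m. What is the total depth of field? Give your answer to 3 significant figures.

Hyperfocal distance H = f²/(N·c) + f = 150²/(2.5 × 0.043) + 150 = 22500/0.1075 + 150 ≈ 209452.3 mm ≈ 209.5 m.
Near limit Dn = s·(H − f)/(H + s − 2f) = 25500 × (209452.3 − 150) / (209452.3 + 25500 − 2 × 150) = 25500 × 209302.3 / 234652.3 ≈ 22745.2 mm.
Far limit Df = s·(H − f)/(H − s) = 25500 × (209452.3 − 150) / (209452.3 − 25500) = 25500 × 209302.3 / 183952.3 ≈ 29014.1 mm.
Depth of field = Df − Dn = 29014.1 − 22745.2 ≈ 6268.9 mm ≈ 6.27 m.

6.27 m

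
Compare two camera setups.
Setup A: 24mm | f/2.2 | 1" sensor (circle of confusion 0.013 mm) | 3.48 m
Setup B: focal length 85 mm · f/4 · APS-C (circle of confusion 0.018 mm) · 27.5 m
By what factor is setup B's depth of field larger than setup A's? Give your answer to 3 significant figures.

13.2

Setup A: H = 24²/(2.2×0.013) + 24 ≈ 20163.9 mm; DoF = Df − Dn = 4200.9 − 2970.3 ≈ 1230.6 mm.
Setup B: H = 85²/(4×0.018) + 85 ≈ 100432.2 mm; DoF = Df − Dn = 37837 − 21599 ≈ 16238 mm.
Ratio = 16238 / 1230.6 ≈ 13.2.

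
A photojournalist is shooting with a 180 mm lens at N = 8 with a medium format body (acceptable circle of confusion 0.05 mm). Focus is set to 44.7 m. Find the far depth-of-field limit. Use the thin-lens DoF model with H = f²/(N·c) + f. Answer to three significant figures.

99.3 m

Hyperfocal distance H = f²/(N·c) + f = 180²/(8 × 0.05) + 180 = 32400/0.4 + 180 ≈ 81180.0 mm ≈ 81.18 m.
Far limit Df = s·(H − f)/(H − s) = 44700 × (81180.0 − 180) / (81180.0 − 44700) = 44700 × 81000.0 / 36480.0 ≈ 99252 mm ≈ 99.3 m.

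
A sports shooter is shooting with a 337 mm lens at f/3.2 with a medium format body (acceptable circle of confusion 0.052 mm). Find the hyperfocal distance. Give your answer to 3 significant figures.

Hyperfocal distance H = f²/(N·c) + f = 337²/(3.2 × 0.052) + 337 = 113569/0.1664 + 337 ≈ 682843.0 mm ≈ 683 m.

683 m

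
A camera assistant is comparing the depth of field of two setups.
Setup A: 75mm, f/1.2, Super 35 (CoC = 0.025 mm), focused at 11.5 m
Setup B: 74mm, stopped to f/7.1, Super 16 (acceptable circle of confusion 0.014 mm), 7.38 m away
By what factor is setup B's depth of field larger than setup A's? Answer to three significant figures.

Setup A: H = 75²/(1.2×0.025) + 75 ≈ 187575.0 mm; DoF = Df − Dn = 12246.2 − 10839.5 ≈ 1406.7 mm.
Setup B: H = 74²/(7.1×0.014) + 74 ≈ 55164.5 mm; DoF = Df − Dn = 8508.4 − 6515.9 ≈ 1992.5 mm.
Ratio = 1992.5 / 1406.7 ≈ 1.42.

1.42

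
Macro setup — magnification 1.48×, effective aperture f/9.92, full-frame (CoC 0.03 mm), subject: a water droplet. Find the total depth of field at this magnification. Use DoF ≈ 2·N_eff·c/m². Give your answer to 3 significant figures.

0.272 mm

At magnification m, DoF ≈ 2·N_eff·c/m² = 2 × 9.92 × 0.03 / 1.48² = 0.5952 / 2.19 ≈ 0.272 mm.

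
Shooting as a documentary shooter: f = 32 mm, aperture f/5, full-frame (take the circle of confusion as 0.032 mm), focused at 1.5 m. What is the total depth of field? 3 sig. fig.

Hyperfocal distance H = f²/(N·c) + f = 32²/(5 × 0.032) + 32 = 1024/0.16 + 32 ≈ 6432.0 mm ≈ 6.432 m.
Near limit Dn = s·(H − f)/(H + s − 2f) = 1500 × (6432.0 − 32) / (6432.0 + 1500 − 2 × 32) = 1500 × 6400.0 / 7868.0 ≈ 1220.13 mm.
Far limit Df = s·(H − f)/(H − s) = 1500 × (6432.0 − 32) / (6432.0 − 1500) = 1500 × 6400.0 / 4932.0 ≈ 1946.47 mm.
Depth of field = Df − Dn = 1946.47 − 1220.13 ≈ 726.34 mm ≈ 0.726 m.

0.726 m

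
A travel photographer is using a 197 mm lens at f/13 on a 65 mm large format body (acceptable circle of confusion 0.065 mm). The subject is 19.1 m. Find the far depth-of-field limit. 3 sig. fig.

32.5 m

Hyperfocal distance H = f²/(N·c) + f = 197²/(13 × 0.065) + 197 = 38809/0.845 + 197 ≈ 46124.8 mm ≈ 46.12 m.
Far limit Df = s·(H − f)/(H − s) = 19100 × (46124.8 − 197) / (46124.8 − 19100) = 19100 × 45927.8 / 27024.8 ≈ 32460 mm ≈ 32.5 m.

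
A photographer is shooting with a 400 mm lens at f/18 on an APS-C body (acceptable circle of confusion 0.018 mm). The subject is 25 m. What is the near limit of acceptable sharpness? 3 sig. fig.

23.8 m

Hyperfocal distance H = f²/(N·c) + f = 400²/(18 × 0.018) + 400 = 160000/0.324 + 400 ≈ 494227.2 mm ≈ 494.2 m.
Near limit Dn = s·(H − f)/(H + s − 2f) = 25000 × (494227.2 − 400) / (494227.2 + 25000 − 2 × 400) = 25000 × 493827.2 / 518427.2 ≈ 23814 mm ≈ 23.8 m.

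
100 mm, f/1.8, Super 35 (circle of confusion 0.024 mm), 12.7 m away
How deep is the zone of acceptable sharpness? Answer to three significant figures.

Hyperfocal distance H = f²/(N·c) + f = 100²/(1.8 × 0.024) + 100 = 10000/0.0432 + 100 ≈ 231581.5 mm ≈ 231.6 m.
Near limit Dn = s·(H − f)/(H + s − 2f) = 12700 × (231581.5 − 100) / (231581.5 + 12700 − 2 × 100) = 12700 × 231481.5 / 244081.5 ≈ 12044.4 mm.
Far limit Df = s·(H − f)/(H − s) = 12700 × (231581.5 − 100) / (231581.5 − 12700) = 12700 × 231481.5 / 218881.5 ≈ 13431.1 mm.
Depth of field = Df − Dn = 13431.1 − 12044.4 ≈ 1386.7 mm ≈ 1.39 m.

1.39 m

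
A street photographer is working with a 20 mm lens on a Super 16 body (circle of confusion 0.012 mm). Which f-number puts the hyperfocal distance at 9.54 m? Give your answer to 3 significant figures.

f/3.50

Rearrange H = f²/(N·c) + f for N: N = f² / ((H − f)·c).
N = 20² / ((9540 − 20) × 0.012) = 400 / 114.2 ≈ 3.50.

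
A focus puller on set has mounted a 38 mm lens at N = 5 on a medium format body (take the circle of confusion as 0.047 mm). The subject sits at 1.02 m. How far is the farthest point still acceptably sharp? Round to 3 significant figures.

1.21 m

Hyperfocal distance H = f²/(N·c) + f = 38²/(5 × 0.047) + 38 = 1444/0.235 + 38 ≈ 6182.7 mm ≈ 6.183 m.
Far limit Df = s·(H − f)/(H − s) = 1020 × (6182.7 − 38) / (6182.7 − 1020) = 1020 × 6144.7 / 5162.7 ≈ 1214.0 mm ≈ 1.21 m.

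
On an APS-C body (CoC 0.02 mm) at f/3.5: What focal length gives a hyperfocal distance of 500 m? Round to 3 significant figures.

187 mm

From H = f²/(N·c) + f, with f ≪ H: f ≈ √(H·N·c) = √(500000 × 3.5 × 0.02) = √35000 ≈ 187.1 mm.
The +f correction barely moves this — solving exactly, f² + N·c·f − N·c·H = 0 ⇒ f = (−N·c + √((N·c)² + 4·N·c·H))/2 = (−0.07 + √140000)/2 ≈ 187.05 mm, so f ≈ 187 mm.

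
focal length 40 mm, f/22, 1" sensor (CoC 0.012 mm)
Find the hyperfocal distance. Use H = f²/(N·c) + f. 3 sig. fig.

6.10 m

Hyperfocal distance H = f²/(N·c) + f = 40²/(22 × 0.012) + 40 = 1600/0.264 + 40 ≈ 6100.6 mm ≈ 6.10 m.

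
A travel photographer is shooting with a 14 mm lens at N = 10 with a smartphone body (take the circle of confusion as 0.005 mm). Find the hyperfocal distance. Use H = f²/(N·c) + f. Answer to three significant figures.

3.93 m

Hyperfocal distance H = f²/(N·c) + f = 14²/(10 × 0.005) + 14 = 196/0.05 + 14 ≈ 3934.0 mm ≈ 3.93 m.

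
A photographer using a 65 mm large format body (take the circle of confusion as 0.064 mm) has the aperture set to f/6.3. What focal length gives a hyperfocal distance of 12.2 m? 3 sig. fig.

From H = f²/(N·c) + f, with f ≪ H: f ≈ √(H·N·c) = √(12200 × 6.3 × 0.064) = √4919.0 ≈ 70.14 mm.
Exact: f² + N·c·f − N·c·H = 0 ⇒ f = (−N·c + √((N·c)² + 4·N·c·H))/2 = (−0.4032 + √19676)/2 ≈ 69.935 mm ≈ 69.9 mm.

69.9 mm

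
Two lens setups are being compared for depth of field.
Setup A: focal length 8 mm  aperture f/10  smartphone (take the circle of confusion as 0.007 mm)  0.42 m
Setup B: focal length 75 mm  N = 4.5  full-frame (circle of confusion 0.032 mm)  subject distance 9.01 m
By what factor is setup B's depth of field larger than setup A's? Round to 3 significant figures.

Setup A: H = 8²/(10×0.007) + 8 ≈ 922.3 mm; DoF = Df − Dn = 764.51 − 289.53 ≈ 474.98 mm.
Setup B: H = 75²/(4.5×0.032) + 75 ≈ 39137.5 mm; DoF = Df − Dn = 11682.1 − 7332.7 ≈ 4349.4 mm.
Ratio = 4349.4 / 474.98 ≈ 9.16.

9.16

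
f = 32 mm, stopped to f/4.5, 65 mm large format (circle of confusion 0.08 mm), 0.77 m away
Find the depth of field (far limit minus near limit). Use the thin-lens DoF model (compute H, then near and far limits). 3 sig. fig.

Hyperfocal distance H = f²/(N·c) + f = 32²/(4.5 × 0.08) + 32 = 1024/0.36 + 32 ≈ 2876.4 mm ≈ 2.876 m.
Near limit Dn = s·(H − f)/(H + s − 2f) = 770 × (2876.4 − 32) / (2876.4 + 770 − 2 × 32) = 770 × 2844.4 / 3582.4 ≈ 611.38 mm.
Far limit Df = s·(H − f)/(H − s) = 770 × (2876.4 − 32) / (2876.4 − 770) = 770 × 2844.4 / 2106.4 ≈ 1039.77 mm.
Depth of field = Df − Dn = 1039.77 − 611.38 ≈ 428.39 mm.

428 mm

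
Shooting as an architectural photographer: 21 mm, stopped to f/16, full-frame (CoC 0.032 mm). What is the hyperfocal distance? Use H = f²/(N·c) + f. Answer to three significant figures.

0.882 m

Hyperfocal distance H = f²/(N·c) + f = 21²/(16 × 0.032) + 21 = 441/0.512 + 21 ≈ 882.3 mm ≈ 0.882 m.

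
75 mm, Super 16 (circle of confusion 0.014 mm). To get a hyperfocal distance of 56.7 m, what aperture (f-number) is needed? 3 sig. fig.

Rearrange H = f²/(N·c) + f for N: N = f² / ((H − f)·c).
N = 75² / ((56700 − 75) × 0.014) = 5625 / 792.8 ≈ 7.10.

f/7.10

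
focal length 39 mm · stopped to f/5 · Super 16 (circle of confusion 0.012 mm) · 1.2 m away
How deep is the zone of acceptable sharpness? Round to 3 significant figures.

110 mm

Hyperfocal distance H = f²/(N·c) + f = 39²/(5 × 0.012) + 39 = 1521/0.06 + 39 ≈ 25389.0 mm ≈ 25.39 m.
Near limit Dn = s·(H − f)/(H + s − 2f) = 1200 × (25389.0 − 39) / (25389.0 + 1200 − 2 × 39) = 1200 × 25350.0 / 26511.0 ≈ 1147.45 mm.
Far limit Df = s·(H − f)/(H − s) = 1200 × (25389.0 − 39) / (25389.0 − 1200) = 1200 × 25350.0 / 24189.0 ≈ 1257.60 mm.
Depth of field = Df − Dn = 1257.60 − 1147.45 ≈ 110.15 mm.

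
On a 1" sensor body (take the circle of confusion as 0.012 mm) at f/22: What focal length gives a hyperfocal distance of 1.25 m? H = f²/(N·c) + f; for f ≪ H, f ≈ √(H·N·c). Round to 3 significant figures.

18.0 mm

From H = f²/(N·c) + f, with f ≪ H: f ≈ √(H·N·c) = √(1250 × 22 × 0.012) = √330.00 ≈ 18.17 mm.
Exact: f² + N·c·f − N·c·H = 0 ⇒ f = (−N·c + √((N·c)² + 4·N·c·H))/2 = (−0.264 + √1320.1)/2 ≈ 18.034 mm ≈ 18.0 mm.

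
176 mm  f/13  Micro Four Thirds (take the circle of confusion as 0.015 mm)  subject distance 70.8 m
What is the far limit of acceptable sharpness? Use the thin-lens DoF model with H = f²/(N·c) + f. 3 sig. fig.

Hyperfocal distance H = f²/(N·c) + f = 176²/(13 × 0.015) + 176 = 30976/0.195 + 176 ≈ 159027.3 mm ≈ 159.0 m.
Far limit Df = s·(H − f)/(H − s) = 70800 × (159027.3 − 176) / (159027.3 − 70800) = 70800 × 158851.3 / 88227.3 ≈ 127474 mm ≈ 127 m.

127 m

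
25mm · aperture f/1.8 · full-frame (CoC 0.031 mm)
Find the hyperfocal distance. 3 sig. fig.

Hyperfocal distance H = f²/(N·c) + f = 25²/(1.8 × 0.031) + 25 = 625/0.0558 + 25 ≈ 11225.7 mm ≈ 11.2 m.

11.2 m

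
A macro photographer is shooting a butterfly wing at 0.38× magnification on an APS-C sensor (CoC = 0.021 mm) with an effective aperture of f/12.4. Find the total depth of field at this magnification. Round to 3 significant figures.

3.61 mm

At magnification m, DoF ≈ 2·N_eff·c/m² = 2 × 12.4 × 0.021 / 0.38² = 0.5208 / 0.1444 ≈ 3.61 mm.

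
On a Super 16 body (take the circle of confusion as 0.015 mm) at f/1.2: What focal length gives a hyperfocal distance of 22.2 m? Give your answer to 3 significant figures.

From H = f²/(N·c) + f, with f ≪ H: f ≈ √(H·N·c) = √(22200 × 1.2 × 0.015) = √399.60 ≈ 19.99 mm.
The +f correction barely moves this — solving exactly, f² + N·c·f − N·c·H = 0 ⇒ f = (−N·c + √((N·c)² + 4·N·c·H))/2 = (−0.018 + √1598.4)/2 ≈ 19.981 mm, so f ≈ 20.0 mm.

20.0 mm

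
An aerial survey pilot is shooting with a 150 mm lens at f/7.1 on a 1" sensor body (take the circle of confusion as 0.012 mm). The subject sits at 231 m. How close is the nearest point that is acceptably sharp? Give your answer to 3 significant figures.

Hyperfocal distance H = f²/(N·c) + f = 150²/(7.1 × 0.012) + 150 = 22500/0.0852 + 150 ≈ 264234.5 mm ≈ 264.2 m.
Near limit Dn = s·(H − f)/(H + s − 2f) = 231000 × (264234.5 − 150) / (264234.5 + 231000 − 2 × 150) = 231000 × 264084.5 / 494934.5 ≈ 123256 mm ≈ 123 m.

123 m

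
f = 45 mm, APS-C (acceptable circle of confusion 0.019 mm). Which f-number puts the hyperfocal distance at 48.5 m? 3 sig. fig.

f/2.20

Rearrange H = f²/(N·c) + f for N: N = f² / ((H − f)·c).
N = 45² / ((48500 − 45) × 0.019) = 2025 / 920.6 ≈ 2.20.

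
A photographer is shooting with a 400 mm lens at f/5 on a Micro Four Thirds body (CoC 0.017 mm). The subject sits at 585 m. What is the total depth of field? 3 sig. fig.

Hyperfocal distance H = f²/(N·c) + f = 400²/(5 × 0.017) + 400 = 160000/0.085 + 400 ≈ 1882752.9 mm ≈ 1883 m.
Near limit Dn = s·(H − f)/(H + s − 2f) = 585000 × (1882752.9 − 400) / (1882752.9 + 585000 − 2 × 400) = 585000 × 1882352.9 / 2466952.9 ≈ 446371 mm.
Far limit Df = s·(H − f)/(H − s) = 585000 × (1882752.9 − 400) / (1882752.9 − 585000) = 585000 × 1882352.9 / 1297752.9 ≈ 848526 mm.
Depth of field = Df − Dn = 848526 − 446371 ≈ 402155 mm ≈ 402 m.

402 m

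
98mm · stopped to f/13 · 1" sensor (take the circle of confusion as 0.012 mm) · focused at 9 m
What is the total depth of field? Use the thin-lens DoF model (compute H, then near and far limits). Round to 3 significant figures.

2.66 m

Hyperfocal distance H = f²/(N·c) + f = 98²/(13 × 0.012) + 98 = 9604/0.156 + 98 ≈ 61662.1 mm ≈ 61.66 m.
Near limit Dn = s·(H − f)/(H + s − 2f) = 9000 × (61662.1 − 98) / (61662.1 + 9000 − 2 × 98) = 9000 × 61564.1 / 70466.1 ≈ 7863.0 mm.
Far limit Df = s·(H − f)/(H − s) = 9000 × (61662.1 − 98) / (61662.1 − 9000) = 9000 × 61564.1 / 52662.1 ≈ 10521.4 mm.
Depth of field = Df − Dn = 10521.4 − 7863.0 ≈ 2658.4 mm ≈ 2.66 m.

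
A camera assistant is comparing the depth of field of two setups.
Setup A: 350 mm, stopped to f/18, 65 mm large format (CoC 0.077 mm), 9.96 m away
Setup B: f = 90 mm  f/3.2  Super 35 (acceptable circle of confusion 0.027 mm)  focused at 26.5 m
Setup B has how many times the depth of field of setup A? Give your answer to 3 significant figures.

Setup A: H = 350²/(18×0.077) + 350 ≈ 88733.8 mm; DoF = Df − Dn = 11175.1 − 8983.2 ≈ 2191.9 mm.
Setup B: H = 90²/(3.2×0.027) + 90 ≈ 93840.0 mm; DoF = Df − Dn = 36893 − 20676 ≈ 16217 mm.
Ratio = 16217 / 2191.9 ≈ 7.40.

7.40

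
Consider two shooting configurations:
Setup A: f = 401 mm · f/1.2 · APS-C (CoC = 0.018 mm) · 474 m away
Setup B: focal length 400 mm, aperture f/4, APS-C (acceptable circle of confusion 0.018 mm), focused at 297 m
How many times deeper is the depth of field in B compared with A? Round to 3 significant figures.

1.33

Setup A: H = 401²/(1.2×0.018) + 401 ≈ 7444891.7 mm; DoF = Df − Dn = 506203 − 445649 ≈ 60554 mm.
Setup B: H = 400²/(4×0.018) + 400 ≈ 2222622.2 mm; DoF = Df − Dn = 342746 − 262027 ≈ 80719 mm.
Ratio = 80719 / 60554 ≈ 1.33.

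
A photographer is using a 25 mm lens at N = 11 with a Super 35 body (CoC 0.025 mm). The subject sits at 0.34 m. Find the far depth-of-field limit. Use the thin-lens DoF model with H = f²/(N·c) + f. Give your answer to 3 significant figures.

Hyperfocal distance H = f²/(N·c) + f = 25²/(11 × 0.025) + 25 = 625/0.275 + 25 ≈ 2297.7 mm ≈ 2.298 m.
Far limit Df = s·(H − f)/(H − s) = 340 × (2297.7 − 25) / (2297.7 − 340) = 340 × 2272.7 / 1957.7 ≈ 394.71 mm.

395 mm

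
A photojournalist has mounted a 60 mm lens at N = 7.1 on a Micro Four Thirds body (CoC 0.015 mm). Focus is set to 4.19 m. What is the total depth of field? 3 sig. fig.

Hyperfocal distance H = f²/(N·c) + f = 60²/(7.1 × 0.015) + 60 = 3600/0.1065 + 60 ≈ 33862.8 mm ≈ 33.86 m.
Near limit Dn = s·(H − f)/(H + s − 2f) = 4190 × (33862.8 − 60) / (33862.8 + 4190 − 2 × 60) = 4190 × 33802.8 / 37932.8 ≈ 3733.8 mm.
Far limit Df = s·(H − f)/(H − s) = 4190 × (33862.8 − 60) / (33862.8 − 4190) = 4190 × 33802.8 / 29672.8 ≈ 4773.2 mm.
Depth of field = Df − Dn = 4773.2 − 3733.8 ≈ 1039.4 mm ≈ 1.04 m.

1.04 m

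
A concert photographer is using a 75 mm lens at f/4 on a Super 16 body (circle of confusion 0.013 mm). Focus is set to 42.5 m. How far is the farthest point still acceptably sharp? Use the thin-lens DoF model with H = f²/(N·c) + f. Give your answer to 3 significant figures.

Hyperfocal distance H = f²/(N·c) + f = 75²/(4 × 0.013) + 75 = 5625/0.052 + 75 ≈ 108248.1 mm ≈ 108.2 m.
Far limit Df = s·(H − f)/(H − s) = 42500 × (108248.1 − 75) / (108248.1 − 42500) = 42500 × 108173.1 / 65748.1 ≈ 69924 mm ≈ 69.9 m.

69.9 m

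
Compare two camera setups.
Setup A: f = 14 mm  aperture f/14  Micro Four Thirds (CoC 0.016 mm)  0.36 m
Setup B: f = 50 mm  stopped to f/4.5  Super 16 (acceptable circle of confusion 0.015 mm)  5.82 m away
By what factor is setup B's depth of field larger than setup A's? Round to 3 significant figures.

Setup A: H = 14²/(14×0.016) + 14 ≈ 889.0 mm; DoF = Df − Dn = 595.46 − 257.99 ≈ 337.47 mm.
Setup B: H = 50²/(4.5×0.015) + 50 ≈ 37087.0 mm; DoF = Df − Dn = 6894.0 − 5035.5 ≈ 1858.5 mm.
Ratio = 1858.5 / 337.47 ≈ 5.51.

5.51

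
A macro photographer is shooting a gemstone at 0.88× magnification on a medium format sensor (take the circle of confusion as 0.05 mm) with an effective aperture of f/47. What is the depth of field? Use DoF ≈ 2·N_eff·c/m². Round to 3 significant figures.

6.07 mm

At magnification m, DoF ≈ 2·N_eff·c/m² = 2 × 47 × 0.05 / 0.88² = 4.7 / 0.7744 ≈ 6.07 mm.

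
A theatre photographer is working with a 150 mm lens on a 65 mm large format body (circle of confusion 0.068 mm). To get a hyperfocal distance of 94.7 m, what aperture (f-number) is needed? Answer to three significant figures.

f/3.50

Rearrange H = f²/(N·c) + f for N: N = f² / ((H − f)·c).
N = 150² / ((94700 − 150) × 0.068) = 22500 / 6429 ≈ 3.50.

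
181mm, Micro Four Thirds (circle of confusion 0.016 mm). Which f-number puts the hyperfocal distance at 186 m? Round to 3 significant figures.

Rearrange H = f²/(N·c) + f for N: N = f² / ((H − f)·c).
N = 181² / ((186000 − 181) × 0.016) = 32761 / 2973 ≈ 11.

f/11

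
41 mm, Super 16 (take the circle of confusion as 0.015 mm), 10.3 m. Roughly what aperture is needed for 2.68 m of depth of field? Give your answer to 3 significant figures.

Write h = H − f = f²/(N·c). The thin-lens limits are Dn = s·h/(h + (s−f)) and Df = s·h/(h − (s−f)), so DoF = Df − Dn = 2·s·(s−f)·h / (h² − (s−f)²).
That is a quadratic in h: DoF·h² − 2·s·(s−f)·h − DoF·(s−f)² = 0 ⇒ h = (s−f)·(s + √(s² + DoF²)) / DoF = 10259 × (10300 + √(10300² + 2680²)) / 2680 = 10259 × (10300 + 10643.0) / 2680 ≈ 80169 mm.
Then N = f²/(c·h) = 41² / (0.015 × 80169) = 1681 / 1202.5 ≈ 1.40.

f/1.40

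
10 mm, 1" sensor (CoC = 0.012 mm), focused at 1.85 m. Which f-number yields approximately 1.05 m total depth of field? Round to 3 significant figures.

f/1.20

Write h = H − f = f²/(N·c). The thin-lens limits are Dn = s·h/(h + (s−f)) and Df = s·h/(h − (s−f)), so DoF = Df − Dn = 2·s·(s−f)·h / (h² − (s−f)²).
That is a quadratic in h: DoF·h² − 2·s·(s−f)·h − DoF·(s−f)² = 0 ⇒ h = (s−f)·(s + √(s² + DoF²)) / DoF = 1840 × (1850 + √(1850² + 1050²)) / 1050 = 1840 × (1850 + 2127.20) / 1050 ≈ 6969.6 mm.
Then N = f²/(c·h) = 10² / (0.012 × 6969.6) = 100 / 83.635 ≈ 1.20.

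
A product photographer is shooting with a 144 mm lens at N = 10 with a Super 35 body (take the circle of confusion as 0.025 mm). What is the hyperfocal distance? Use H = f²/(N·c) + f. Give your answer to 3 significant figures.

Hyperfocal distance H = f²/(N·c) + f = 144²/(10 × 0.025) + 144 = 20736/0.25 + 144 ≈ 83088.0 mm ≈ 83.1 m.

83.1 m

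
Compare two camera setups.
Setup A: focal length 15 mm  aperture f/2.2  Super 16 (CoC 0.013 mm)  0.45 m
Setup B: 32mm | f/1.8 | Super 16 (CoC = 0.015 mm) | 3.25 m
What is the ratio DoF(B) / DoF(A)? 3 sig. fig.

11.1

Setup A: H = 15²/(2.2×0.013) + 15 ≈ 7882.1 mm; DoF = Df − Dn = 476.338 − 426.422 ≈ 49.916 mm.
Setup B: H = 32²/(1.8×0.015) + 32 ≈ 37957.9 mm; DoF = Df − Dn = 3551.33 − 2995.81 ≈ 555.52 mm.
Ratio = 555.52 / 49.916 ≈ 11.1.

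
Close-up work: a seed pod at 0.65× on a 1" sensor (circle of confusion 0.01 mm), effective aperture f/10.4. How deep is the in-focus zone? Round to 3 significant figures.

0.492 mm

At magnification m, DoF ≈ 2·N_eff·c/m² = 2 × 10.4 × 0.01 / 0.65² = 0.208 / 0.4225 ≈ 0.492 mm.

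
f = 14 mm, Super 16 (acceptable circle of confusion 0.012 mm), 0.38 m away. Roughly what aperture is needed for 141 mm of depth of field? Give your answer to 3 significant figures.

Write h = H − f = f²/(N·c). The thin-lens limits are Dn = s·h/(h + (s−f)) and Df = s·h/(h − (s−f)), so DoF = Df − Dn = 2·s·(s−f)·h / (h² − (s−f)²).
That is a quadratic in h: DoF·h² − 2·s·(s−f)·h − DoF·(s−f)² = 0 ⇒ h = (s−f)·(s + √(s² + DoF²)) / DoF = 366 × (380 + √(380² + 141²)) / 141 = 366 × (380 + 405.316) / 141 ≈ 2038.5 mm.
Then N = f²/(c·h) = 14² / (0.012 × 2038.5) = 196 / 24.462 ≈ 8.01.

f/8.01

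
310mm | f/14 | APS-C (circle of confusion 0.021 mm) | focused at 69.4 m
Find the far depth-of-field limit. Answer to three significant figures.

88.0 m

Hyperfocal distance H = f²/(N·c) + f = 310²/(14 × 0.021) + 310 = 96100/0.294 + 310 ≈ 327180.7 mm ≈ 327.2 m.
Far limit Df = s·(H − f)/(H − s) = 69400 × (327180.7 − 310) / (327180.7 − 69400) = 69400 × 326870.7 / 257780.7 ≈ 88000 mm ≈ 88.0 m.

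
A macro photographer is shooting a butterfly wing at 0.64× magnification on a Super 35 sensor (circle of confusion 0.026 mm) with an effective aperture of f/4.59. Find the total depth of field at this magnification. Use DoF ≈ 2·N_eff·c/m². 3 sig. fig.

0.583 mm

At magnification m, DoF ≈ 2·N_eff·c/m² = 2 × 4.59 × 0.026 / 0.64² = 0.2387 / 0.4096 ≈ 0.583 mm.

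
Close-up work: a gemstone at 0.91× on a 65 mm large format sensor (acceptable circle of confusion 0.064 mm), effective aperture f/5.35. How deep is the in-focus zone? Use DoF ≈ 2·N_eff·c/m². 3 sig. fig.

At magnification m, DoF ≈ 2·N_eff·c/m² = 2 × 5.35 × 0.064 / 0.91² = 0.6848 / 0.8281 ≈ 0.827 mm.

0.827 mm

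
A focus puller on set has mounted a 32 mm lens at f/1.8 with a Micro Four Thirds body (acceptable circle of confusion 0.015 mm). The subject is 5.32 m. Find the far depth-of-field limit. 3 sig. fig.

Hyperfocal distance H = f²/(N·c) + f = 32²/(1.8 × 0.015) + 32 = 1024/0.027 + 32 ≈ 37957.9 mm ≈ 37.96 m.
Far limit Df = s·(H − f)/(H − s) = 5320 × (37957.9 − 32) / (37957.9 − 5320) = 5320 × 37925.9 / 32637.9 ≈ 6181.9 mm ≈ 6.18 m.

6.18 m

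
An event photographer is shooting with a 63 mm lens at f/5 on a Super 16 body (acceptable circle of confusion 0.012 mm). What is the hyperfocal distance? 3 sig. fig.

66.2 m

Hyperfocal distance H = f²/(N·c) + f = 63²/(5 × 0.012) + 63 = 3969/0.06 + 63 ≈ 66213.0 mm ≈ 66.2 m.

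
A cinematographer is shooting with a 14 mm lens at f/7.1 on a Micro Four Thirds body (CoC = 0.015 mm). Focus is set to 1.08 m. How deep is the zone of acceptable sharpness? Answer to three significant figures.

1.88 m

Hyperfocal distance H = f²/(N·c) + f = 14²/(7.1 × 0.015) + 14 = 196/0.1065 + 14 ≈ 1854.4 mm ≈ 1.854 m.
Near limit Dn = s·(H − f)/(H + s − 2f) = 1080 × (1854.4 − 14) / (1854.4 + 1080 − 2 × 14) = 1080 × 1840.4 / 2906.4 ≈ 683.9 mm.
Far limit Df = s·(H − f)/(H − s) = 1080 × (1854.4 − 14) / (1854.4 − 1080) = 1080 × 1840.4 / 774.4 ≈ 2566.7 mm.
Depth of field = Df − Dn = 2566.7 − 683.9 ≈ 1882.8 mm ≈ 1.88 m.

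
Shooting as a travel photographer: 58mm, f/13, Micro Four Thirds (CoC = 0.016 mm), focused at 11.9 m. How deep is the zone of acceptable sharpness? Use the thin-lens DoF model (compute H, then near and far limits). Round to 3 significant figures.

37.6 m

Hyperfocal distance H = f²/(N·c) + f = 58²/(13 × 0.016) + 58 = 3364/0.208 + 58 ≈ 16231.1 mm ≈ 16.23 m.
Near limit Dn = s·(H − f)/(H + s − 2f) = 11900 × (16231.1 − 58) / (16231.1 + 11900 − 2 × 58) = 11900 × 16173.1 / 28015.1 ≈ 6870 mm.
Far limit Df = s·(H − f)/(H − s) = 11900 × (16231.1 − 58) / (16231.1 − 11900) = 11900 × 16173.1 / 4331.1 ≈ 44437 mm.
Depth of field = Df − Dn = 44437 − 6870 ≈ 37567 mm ≈ 37.6 m.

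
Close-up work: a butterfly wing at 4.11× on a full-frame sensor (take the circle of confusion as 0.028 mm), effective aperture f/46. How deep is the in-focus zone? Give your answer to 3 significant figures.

At magnification m, DoF ≈ 2·N_eff·c/m² = 2 × 46 × 0.028 / 4.11² = 2.576 / 16.89 ≈ 0.152 mm.

0.152 mm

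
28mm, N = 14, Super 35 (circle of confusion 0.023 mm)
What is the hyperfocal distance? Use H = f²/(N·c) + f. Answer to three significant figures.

2.46 m

Hyperfocal distance H = f²/(N·c) + f = 28²/(14 × 0.023) + 28 = 784/0.322 + 28 ≈ 2462.8 mm ≈ 2.46 m.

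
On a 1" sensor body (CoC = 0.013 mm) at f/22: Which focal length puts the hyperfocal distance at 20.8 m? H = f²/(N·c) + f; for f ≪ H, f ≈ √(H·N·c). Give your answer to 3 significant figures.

77.0 mm

From H = f²/(N·c) + f, with f ≪ H: f ≈ √(H·N·c) = √(20800 × 22 × 0.013) = √5948.8 ≈ 77.13 mm.
Exact: f² + N·c·f − N·c·H = 0 ⇒ f = (−N·c + √((N·c)² + 4·N·c·H))/2 = (−0.286 + √23795)/2 ≈ 76.986 mm ≈ 77.0 mm.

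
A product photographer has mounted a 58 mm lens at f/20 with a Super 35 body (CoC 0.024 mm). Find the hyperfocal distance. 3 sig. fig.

Hyperfocal distance H = f²/(N·c) + f = 58²/(20 × 0.024) + 58 = 3364/0.48 + 58 ≈ 7066.3 mm ≈ 7.07 m.

7.07 m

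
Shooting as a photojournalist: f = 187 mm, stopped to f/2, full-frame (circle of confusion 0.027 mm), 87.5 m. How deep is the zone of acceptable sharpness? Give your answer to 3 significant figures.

Hyperfocal distance H = f²/(N·c) + f = 187²/(2 × 0.027) + 187 = 34969/0.054 + 187 ≈ 647761.1 mm ≈ 647.8 m.
Near limit Dn = s·(H − f)/(H + s − 2f) = 87500 × (647761.1 − 187) / (647761.1 + 87500 − 2 × 187) = 87500 × 647574.1 / 734887.1 ≈ 77104 mm.
Far limit Df = s·(H − f)/(H − s) = 87500 × (647761.1 − 187) / (647761.1 − 87500) = 87500 × 647574.1 / 560261.1 ≈ 101136 mm.
Depth of field = Df − Dn = 101136 − 77104 ≈ 24032 mm ≈ 24.0 m.

24.0 m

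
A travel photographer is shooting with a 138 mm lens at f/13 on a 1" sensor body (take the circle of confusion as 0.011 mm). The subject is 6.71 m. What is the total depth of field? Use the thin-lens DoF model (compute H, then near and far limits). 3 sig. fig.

Hyperfocal distance H = f²/(N·c) + f = 138²/(13 × 0.011) + 138 = 19044/0.143 + 138 ≈ 133312.8 mm ≈ 133.3 m.
Near limit Dn = s·(H − f)/(H + s − 2f) = 6710 × (133312.8 − 138) / (133312.8 + 6710 − 2 × 138) = 6710 × 133174.8 / 139746.8 ≈ 6394.44 mm.
Far limit Df = s·(H − f)/(H − s) = 6710 × (133312.8 − 138) / (133312.8 − 6710) = 6710 × 133174.8 / 126602.8 ≈ 7058.32 mm.
Depth of field = Df − Dn = 7058.32 − 6394.44 ≈ 663.88 mm ≈ 0.664 m.

0.664 m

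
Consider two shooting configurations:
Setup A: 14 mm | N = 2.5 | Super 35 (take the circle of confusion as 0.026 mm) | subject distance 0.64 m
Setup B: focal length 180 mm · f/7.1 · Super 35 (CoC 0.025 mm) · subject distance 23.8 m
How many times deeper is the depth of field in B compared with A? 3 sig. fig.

Setup A: H = 14²/(2.5×0.026) + 14 ≈ 3029.4 mm; DoF = Df − Dn = 807.67 − 529.98 ≈ 277.69 mm.
Setup B: H = 180²/(7.1×0.025) + 180 ≈ 182715.2 mm; DoF = Df − Dn = 27337.5 − 21073.1 ≈ 6264.4 mm.
Ratio = 6264.4 / 277.69 ≈ 22.6.

22.6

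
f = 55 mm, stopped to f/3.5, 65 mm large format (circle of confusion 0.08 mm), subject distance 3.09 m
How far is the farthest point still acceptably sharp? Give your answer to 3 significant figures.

4.30 m

Hyperfocal distance H = f²/(N·c) + f = 55²/(3.5 × 0.08) + 55 = 3025/0.28 + 55 ≈ 10858.6 mm ≈ 10.86 m.
Far limit Df = s·(H − f)/(H − s) = 3090 × (10858.6 − 55) / (10858.6 − 3090) = 3090 × 10803.6 / 7768.6 ≈ 4297.2 mm ≈ 4.30 m.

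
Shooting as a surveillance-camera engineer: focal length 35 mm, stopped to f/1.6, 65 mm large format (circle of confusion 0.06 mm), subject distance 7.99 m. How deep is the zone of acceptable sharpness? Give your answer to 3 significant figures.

Hyperfocal distance H = f²/(N·c) + f = 35²/(1.6 × 0.06) + 35 = 1225/0.096 + 35 ≈ 12795.4 mm ≈ 12.80 m.
Near limit Dn = s·(H − f)/(H + s − 2f) = 7990 × (12795.4 − 35) / (12795.4 + 7990 − 2 × 35) = 7990 × 12760.4 / 20715.4 ≈ 4922 mm.
Far limit Df = s·(H − f)/(H − s) = 7990 × (12795.4 − 35) / (12795.4 − 7990) = 7990 × 12760.4 / 4805.4 ≈ 21217 mm.
Depth of field = Df − Dn = 21217 − 4922 ≈ 16295 mm ≈ 16.3 m.

16.3 m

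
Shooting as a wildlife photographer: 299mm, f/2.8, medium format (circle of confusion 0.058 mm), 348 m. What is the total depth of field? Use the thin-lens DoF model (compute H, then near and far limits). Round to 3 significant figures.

731 m

Hyperfocal distance H = f²/(N·c) + f = 299²/(2.8 × 0.058) + 299 = 89401/0.1624 + 299 ≈ 550797.8 mm ≈ 550.8 m.
Near limit Dn = s·(H − f)/(H + s − 2f) = 348000 × (550797.8 − 299) / (550797.8 + 348000 − 2 × 299) = 348000 × 550498.8 / 898199.8 ≈ 213286 mm.
Far limit Df = s·(H − f)/(H − s) = 348000 × (550797.8 − 299) / (550797.8 − 348000) = 348000 × 550498.8 / 202797.8 ≈ 944653 mm.
Depth of field = Df − Dn = 944653 − 213286 ≈ 731367 mm ≈ 731 m.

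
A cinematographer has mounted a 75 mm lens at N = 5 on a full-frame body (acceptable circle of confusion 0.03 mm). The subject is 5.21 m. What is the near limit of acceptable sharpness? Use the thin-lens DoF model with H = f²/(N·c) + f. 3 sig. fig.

4.58 m

Hyperfocal distance H = f²/(N·c) + f = 75²/(5 × 0.03) + 75 = 5625/0.15 + 75 ≈ 37575.0 mm ≈ 37.58 m.
Near limit Dn = s·(H − f)/(H + s − 2f) = 5210 × (37575.0 − 75) / (37575.0 + 5210 − 2 × 75) = 5210 × 37500.0 / 42635.0 ≈ 4582.5 mm ≈ 4.58 m.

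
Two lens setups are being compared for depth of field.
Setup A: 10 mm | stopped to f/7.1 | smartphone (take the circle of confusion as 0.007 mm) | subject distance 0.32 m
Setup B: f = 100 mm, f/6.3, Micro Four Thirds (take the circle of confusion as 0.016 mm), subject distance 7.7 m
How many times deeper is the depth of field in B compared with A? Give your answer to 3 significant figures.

Setup A: H = 10²/(7.1×0.007) + 10 ≈ 2022.1 mm; DoF = Df − Dn = 378.28 − 277.28 ≈ 101.00 mm.
Setup B: H = 100²/(6.3×0.016) + 100 ≈ 99306.3 mm; DoF = Df − Dn = 8338.8 − 7152.1 ≈ 1186.7 mm.
Ratio = 1186.7 / 101.00 ≈ 11.7.

11.7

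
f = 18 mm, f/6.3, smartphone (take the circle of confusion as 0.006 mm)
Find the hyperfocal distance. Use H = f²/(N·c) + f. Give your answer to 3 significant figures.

Hyperfocal distance H = f²/(N·c) + f = 18²/(6.3 × 0.006) + 18 = 324/0.0378 + 18 ≈ 8589.4 mm ≈ 8.59 m.

8.59 m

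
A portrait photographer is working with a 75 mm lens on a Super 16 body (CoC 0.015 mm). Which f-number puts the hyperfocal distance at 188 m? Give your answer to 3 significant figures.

Rearrange H = f²/(N·c) + f for N: N = f² / ((H − f)·c).
N = 75² / ((188000 − 75) × 0.015) = 5625 / 2819 ≈ 2.00.

f/2.00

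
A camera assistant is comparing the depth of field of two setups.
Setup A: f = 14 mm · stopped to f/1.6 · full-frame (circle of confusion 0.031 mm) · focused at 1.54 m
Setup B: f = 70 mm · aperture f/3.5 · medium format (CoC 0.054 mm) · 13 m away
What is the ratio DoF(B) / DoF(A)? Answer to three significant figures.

Setup A: H = 14²/(1.6×0.031) + 14 ≈ 3965.6 mm; DoF = Df − Dn = 2508.8 − 1111.0 ≈ 1397.8 mm.
Setup B: H = 70²/(3.5×0.054) + 70 ≈ 25995.9 mm; DoF = Df − Dn = 25934 − 8674 ≈ 17260 mm.
Ratio = 17260 / 1397.8 ≈ 12.3.

12.3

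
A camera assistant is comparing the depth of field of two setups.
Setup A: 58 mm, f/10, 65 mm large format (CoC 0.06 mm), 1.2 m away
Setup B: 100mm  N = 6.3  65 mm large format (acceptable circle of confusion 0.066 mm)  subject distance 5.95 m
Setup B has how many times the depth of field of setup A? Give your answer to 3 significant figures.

Setup A: H = 58²/(10×0.06) + 58 ≈ 5664.7 mm; DoF = Df − Dn = 1506.94 − 996.94 ≈ 510.00 mm.
Setup B: H = 100²/(6.3×0.066) + 100 ≈ 24150.0 mm; DoF = Df − Dn = 7862.5 − 4785.9 ≈ 3076.6 mm.
Ratio = 3076.6 / 510.00 ≈ 6.03.

6.03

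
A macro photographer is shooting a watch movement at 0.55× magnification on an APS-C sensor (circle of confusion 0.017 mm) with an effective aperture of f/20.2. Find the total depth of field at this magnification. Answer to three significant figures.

2.27 mm

At magnification m, DoF ≈ 2·N_eff·c/m² = 2 × 20.2 × 0.017 / 0.55² = 0.6868 / 0.3025 ≈ 2.27 mm.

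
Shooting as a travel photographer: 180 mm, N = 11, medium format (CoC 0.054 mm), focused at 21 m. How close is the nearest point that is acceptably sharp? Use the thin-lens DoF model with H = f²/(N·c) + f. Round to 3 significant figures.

15.2 m

Hyperfocal distance H = f²/(N·c) + f = 180²/(11 × 0.054) + 180 = 32400/0.594 + 180 ≈ 54725.5 mm ≈ 54.73 m.
Near limit Dn = s·(H − f)/(H + s − 2f) = 21000 × (54725.5 − 180) / (54725.5 + 21000 − 2 × 180) = 21000 × 54545.5 / 75365.5 ≈ 15199 mm ≈ 15.2 m.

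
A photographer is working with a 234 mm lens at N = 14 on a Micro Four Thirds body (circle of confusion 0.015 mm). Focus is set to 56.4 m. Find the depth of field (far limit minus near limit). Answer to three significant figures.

25.5 m

Hyperfocal distance H = f²/(N·c) + f = 234²/(14 × 0.015) + 234 = 54756/0.21 + 234 ≈ 260976.9 mm ≈ 261.0 m.
Near limit Dn = s·(H − f)/(H + s − 2f) = 56400 × (260976.9 − 234) / (260976.9 + 56400 − 2 × 234) = 56400 × 260742.9 / 316908.9 ≈ 46404 mm.
Far limit Df = s·(H − f)/(H − s) = 56400 × (260976.9 − 234) / (260976.9 − 56400) = 56400 × 260742.9 / 204576.9 ≈ 71884 mm.
Depth of field = Df − Dn = 71884 − 46404 ≈ 25480 mm ≈ 25.5 m.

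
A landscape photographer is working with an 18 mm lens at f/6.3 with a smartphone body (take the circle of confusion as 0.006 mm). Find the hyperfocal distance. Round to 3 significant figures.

Hyperfocal distance H = f²/(N·c) + f = 18²/(6.3 × 0.006) + 18 = 324/0.0378 + 18 ≈ 8589.4 mm ≈ 8.59 m.

8.59 m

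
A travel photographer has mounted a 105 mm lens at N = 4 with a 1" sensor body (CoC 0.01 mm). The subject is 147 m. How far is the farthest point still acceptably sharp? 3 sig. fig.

Hyperfocal distance H = f²/(N·c) + f = 105²/(4 × 0.01) + 105 = 11025/0.04 + 105 ≈ 275730.0 mm ≈ 275.7 m.
Far limit Df = s·(H − f)/(H − s) = 147000 × (275730.0 − 105) / (275730.0 − 147000) = 147000 × 275625.0 / 128730.0 ≈ 314743 mm ≈ 315 m.

315 m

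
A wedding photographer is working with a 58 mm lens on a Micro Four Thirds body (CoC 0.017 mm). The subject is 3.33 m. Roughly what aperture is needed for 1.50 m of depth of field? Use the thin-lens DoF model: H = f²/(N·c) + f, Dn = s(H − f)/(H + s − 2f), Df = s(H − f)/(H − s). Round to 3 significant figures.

f/13

Write h = H − f = f²/(N·c). The thin-lens limits are Dn = s·h/(h + (s−f)) and Df = s·h/(h − (s−f)), so DoF = Df − Dn = 2·s·(s−f)·h / (h² − (s−f)²).
That is a quadratic in h: DoF·h² − 2·s·(s−f)·h − DoF·(s−f)² = 0 ⇒ h = (s−f)·(s + √(s² + DoF²)) / DoF = 3272 × (3330 + √(3330² + 1500²)) / 1500 = 3272 × (3330 + 3652.25) / 1500 ≈ 15231 mm.
Then N = f²/(c·h) = 58² / (0.017 × 15231) = 3364 / 258.92 ≈ 13.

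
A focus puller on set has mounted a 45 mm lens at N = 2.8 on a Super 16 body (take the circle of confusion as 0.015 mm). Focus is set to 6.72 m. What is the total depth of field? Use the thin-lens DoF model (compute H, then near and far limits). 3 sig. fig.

Hyperfocal distance H = f²/(N·c) + f = 45²/(2.8 × 0.015) + 45 = 2025/0.042 + 45 ≈ 48259.3 mm ≈ 48.26 m.
Near limit Dn = s·(H − f)/(H + s − 2f) = 6720 × (48259.3 − 45) / (48259.3 + 6720 − 2 × 45) = 6720 × 48214.3 / 54889.3 ≈ 5902.8 mm.
Far limit Df = s·(H − f)/(H − s) = 6720 × (48259.3 − 45) / (48259.3 − 6720) = 6720 × 48214.3 / 41539.3 ≈ 7799.8 mm.
Depth of field = Df − Dn = 7799.8 − 5902.8 ≈ 1897.0 mm ≈ 1.90 m.

1.90 m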